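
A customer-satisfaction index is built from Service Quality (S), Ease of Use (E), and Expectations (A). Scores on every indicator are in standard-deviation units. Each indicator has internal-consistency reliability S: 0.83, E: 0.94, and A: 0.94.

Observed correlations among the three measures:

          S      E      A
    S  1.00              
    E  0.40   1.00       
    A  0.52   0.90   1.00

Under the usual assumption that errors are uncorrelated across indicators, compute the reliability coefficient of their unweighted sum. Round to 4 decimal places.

0.9563

Var(S+E+A) = 3 + 2·[0.40 + 0.52 + 0.90] = 3 + 3.64 = 6.64.
With uncorrelated errors the cross-covariances are all true-score covariance, so they carry over unchanged; only the diagonal terms shrink to ρᵢσᵢ².
True-score variance = [0.83 + 0.94 + 0.94] + 3.64 = 2.71 + 3.64 = 6.35.
Reliability = 6.35 / 6.64 = 0.9563.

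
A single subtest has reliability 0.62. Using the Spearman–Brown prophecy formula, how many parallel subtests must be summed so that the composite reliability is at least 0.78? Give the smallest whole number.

3

k ≥ ρ*(1−ρ₁)/(ρ₁(1−ρ*)) = 0.78·0.38 / (0.62·0.22) = 2.173.
Smallest integer k = 3.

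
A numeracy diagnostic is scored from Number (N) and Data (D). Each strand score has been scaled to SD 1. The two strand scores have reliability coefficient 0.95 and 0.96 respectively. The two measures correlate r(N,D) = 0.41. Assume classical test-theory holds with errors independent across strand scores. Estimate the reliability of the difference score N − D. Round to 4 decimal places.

Var(N−D) = 1 + 1 − 2·0.41 = 2 − 0.82 = 1.18.
With uncorrelated errors the cross-covariances are all true-score covariance, so they carry over unchanged; only the diagonal terms shrink to ρᵢσᵢ².
True-score variance = [0.95 + 0.96] − 0.82 = 1.91 − 0.82 = 1.09.
Reliability = 1.09 / 1.18 = 0.9237.

0.9237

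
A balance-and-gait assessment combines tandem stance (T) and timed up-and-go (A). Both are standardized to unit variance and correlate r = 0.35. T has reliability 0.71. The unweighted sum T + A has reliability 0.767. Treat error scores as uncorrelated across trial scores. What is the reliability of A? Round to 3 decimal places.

0.661

Var(T+A) = 2 + 2·0.35 = 2.700.
True-score variance = ρ_T + ρ_A + 2·0.35, so 0.767 = (0.71 + ρ_A + 0.70) / 2.700.
ρ_A = 0.767·2.700 − 0.71 − 0.70 = 0.661.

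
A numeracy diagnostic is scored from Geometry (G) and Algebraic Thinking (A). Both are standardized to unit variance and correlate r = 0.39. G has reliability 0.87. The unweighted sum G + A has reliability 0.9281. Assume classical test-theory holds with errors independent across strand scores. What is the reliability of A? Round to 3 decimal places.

0.930

Var(G+A) = 2 + 2·0.39 = 2.780.
True-score variance = ρ_G + ρ_A + 2·0.39, so 0.9281 = (0.87 + ρ_A + 0.78) / 2.780.
ρ_A = 0.9281·2.780 − 0.87 − 0.78 = 0.930.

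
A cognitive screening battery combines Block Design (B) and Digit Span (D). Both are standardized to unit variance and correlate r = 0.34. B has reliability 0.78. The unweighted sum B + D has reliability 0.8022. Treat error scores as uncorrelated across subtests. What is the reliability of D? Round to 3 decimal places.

0.690

Var(B+D) = 2 + 2·0.34 = 2.680.
True-score variance = ρ_B + ρ_D + 2·0.34, so 0.8022 = (0.78 + ρ_D + 0.68) / 2.680.
ρ_D = 0.8022·2.680 − 0.78 − 0.68 = 0.690.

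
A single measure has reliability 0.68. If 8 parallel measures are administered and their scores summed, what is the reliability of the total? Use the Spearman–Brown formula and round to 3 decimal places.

0.944

ρ_k = kρ / (1 + (k−1)ρ) = 8·0.68 / (1 + 7·0.68) = 5.440 / 5.760 = 0.944.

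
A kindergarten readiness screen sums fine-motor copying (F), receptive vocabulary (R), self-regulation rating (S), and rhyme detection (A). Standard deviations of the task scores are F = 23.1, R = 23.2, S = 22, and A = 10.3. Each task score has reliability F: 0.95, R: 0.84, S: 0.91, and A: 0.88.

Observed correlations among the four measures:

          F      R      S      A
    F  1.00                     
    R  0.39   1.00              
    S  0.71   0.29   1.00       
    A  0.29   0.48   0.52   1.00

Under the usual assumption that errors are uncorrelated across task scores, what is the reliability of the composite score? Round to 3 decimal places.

0.954

Var(F+R+S+A) = 23.1² + 23.2² + 22² + 10.3² + 2·[23.1·23.2·0.39 + 23.1·22·0.71 + 23.1·10.3·0.29 + 23.2·22·0.29 + 23.2·10.3·0.48 + 22·10.3·0.52] = 1661.94 + 2038.76 = 3700.7.
Because errors are independent across components, Cov(Tᵢ,Tⱼ) = Cov(Xᵢ,Xⱼ); the off-diagonal part of the true-score variance is the same as above.
True-score variance = [23.1²·0.95 + 23.2²·0.84 + 22²·0.91 + 10.3²·0.88] + 2038.76 = 1492.85 + 2038.76 = 3531.61.
Reliability = 3531.61 / 3700.7 = 0.954.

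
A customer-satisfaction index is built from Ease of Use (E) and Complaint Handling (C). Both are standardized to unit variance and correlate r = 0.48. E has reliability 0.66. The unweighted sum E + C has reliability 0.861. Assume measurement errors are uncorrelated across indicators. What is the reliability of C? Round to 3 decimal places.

Var(E+C) = 2 + 2·0.48 = 2.960.
True-score variance = ρ_E + ρ_C + 2·0.48, so 0.861 = (0.66 + ρ_C + 0.96) / 2.960.
ρ_C = 0.861·2.960 − 0.66 − 0.96 = 0.929.

0.929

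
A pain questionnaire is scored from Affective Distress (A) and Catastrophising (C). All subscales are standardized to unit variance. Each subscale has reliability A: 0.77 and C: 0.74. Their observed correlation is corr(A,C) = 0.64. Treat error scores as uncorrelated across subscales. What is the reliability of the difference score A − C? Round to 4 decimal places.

0.3194

Var(A−C) = 1 + 1 − 2·0.64 = 2 − 1.28 = 0.72.
With uncorrelated errors the cross-covariances are all true-score covariance, so they carry over unchanged; only the diagonal terms shrink to ρᵢσᵢ².
True-score variance = [0.77 + 0.74] − 1.28 = 1.51 − 1.28 = 0.23.
Reliability = 0.23 / 0.72 = 0.3194.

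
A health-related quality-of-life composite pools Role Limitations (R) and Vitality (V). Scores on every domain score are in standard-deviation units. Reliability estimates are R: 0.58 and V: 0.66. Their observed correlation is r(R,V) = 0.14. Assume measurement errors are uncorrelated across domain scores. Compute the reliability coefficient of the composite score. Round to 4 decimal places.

Var(R+V) = 2 + 2·[0.14] = 2 + 0.28 = 2.28.
With uncorrelated errors the cross-covariances are all true-score covariance, so they carry over unchanged; only the diagonal terms shrink to ρᵢσᵢ².
True-score variance = [0.58 + 0.66] + 0.28 = 1.24 + 0.28 = 1.52.
Reliability = 1.52 / 2.28 = 0.6667.

0.6667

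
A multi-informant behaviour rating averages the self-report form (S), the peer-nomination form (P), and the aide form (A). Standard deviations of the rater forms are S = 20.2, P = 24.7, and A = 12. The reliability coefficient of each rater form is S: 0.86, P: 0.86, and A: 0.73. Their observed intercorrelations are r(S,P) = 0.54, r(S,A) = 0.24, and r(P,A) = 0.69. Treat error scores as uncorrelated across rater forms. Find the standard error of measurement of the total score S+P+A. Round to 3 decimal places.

13.469

Var(total) = 1162.13 + 1064.24 = 2226.37.
True-score variance = 980.712 + 1064.24 = 2044.95, so reliability = 0.9185.
Error variance = 2226.37 − 2044.95 = 181.418; SEM = √181.418 = 13.469.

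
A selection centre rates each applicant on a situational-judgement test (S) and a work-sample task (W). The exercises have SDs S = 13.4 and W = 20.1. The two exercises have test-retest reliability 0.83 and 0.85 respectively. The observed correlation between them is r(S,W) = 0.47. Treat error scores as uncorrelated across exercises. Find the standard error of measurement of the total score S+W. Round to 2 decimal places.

9.55

Var(total) = 583.57 + 253.18 = 836.75.
True-score variance = 492.443 + 253.18 = 745.623, so reliability = 0.8911.
Error variance = 836.75 − 745.623 = 91.1267; SEM = √91.1267 = 9.55.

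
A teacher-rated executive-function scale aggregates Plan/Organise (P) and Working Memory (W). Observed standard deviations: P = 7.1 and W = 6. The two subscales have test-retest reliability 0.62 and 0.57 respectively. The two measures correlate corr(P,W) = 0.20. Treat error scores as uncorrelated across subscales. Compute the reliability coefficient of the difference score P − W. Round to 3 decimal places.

0.501

Var(P−W) = 7.1² + 6² − 2·7.1·6·0.20 = 86.41 − 17.04 = 69.37.
Because errors are independent across components, Cov(Tᵢ,Tⱼ) = Cov(Xᵢ,Xⱼ); the off-diagonal part of the true-score variance is the same as above.
True-score variance = [7.1²·0.62 + 6²·0.57] − 17.04 = 51.7742 − 17.04 = 34.7342.
Reliability = 34.7342 / 69.37 = 0.501.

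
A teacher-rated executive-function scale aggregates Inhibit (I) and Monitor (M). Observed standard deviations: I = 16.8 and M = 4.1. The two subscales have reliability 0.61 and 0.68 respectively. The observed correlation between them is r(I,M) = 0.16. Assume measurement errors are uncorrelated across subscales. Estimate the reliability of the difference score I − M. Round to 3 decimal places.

Var(I−M) = 16.8² + 4.1² − 2·16.8·4.1·0.16 = 299.05 − 22.0416 = 277.008.
Under uncorrelated errors the observed covariances equal the true-score covariances, so only the own-variance terms attenuate.
True-score variance = [16.8²·0.61 + 4.1²·0.68] − 22.0416 = 183.597 − 22.0416 = 161.556.
Reliability = 161.556 / 277.008 = 0.583.

0.583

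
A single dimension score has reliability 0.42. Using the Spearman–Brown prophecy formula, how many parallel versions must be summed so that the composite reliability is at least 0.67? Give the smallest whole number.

k ≥ ρ*(1−ρ₁)/(ρ₁(1−ρ*)) = 0.67·0.58 / (0.42·0.33) = 2.804.
Smallest integer k = 3.

3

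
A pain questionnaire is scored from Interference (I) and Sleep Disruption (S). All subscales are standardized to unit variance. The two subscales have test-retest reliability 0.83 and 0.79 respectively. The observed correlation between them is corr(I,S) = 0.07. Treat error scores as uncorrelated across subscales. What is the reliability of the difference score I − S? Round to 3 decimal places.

Var(I−S) = 1 + 1 − 2·0.07 = 2 − 0.14 = 1.86.
Because errors are independent across components, Cov(Tᵢ,Tⱼ) = Cov(Xᵢ,Xⱼ); the off-diagonal part of the true-score variance is the same as above.
True-score variance = [0.83 + 0.79] − 0.14 = 1.62 − 0.14 = 1.48.
Reliability = 1.48 / 1.86 = 0.796.

0.796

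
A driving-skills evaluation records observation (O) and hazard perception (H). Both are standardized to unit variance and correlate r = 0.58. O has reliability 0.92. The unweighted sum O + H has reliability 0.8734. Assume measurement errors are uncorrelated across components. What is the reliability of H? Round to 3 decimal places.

Var(O+H) = 2 + 2·0.58 = 3.160.
True-score variance = ρ_O + ρ_H + 2·0.58, so 0.8734 = (0.92 + ρ_H + 1.16) / 3.160.
ρ_H = 0.8734·3.160 − 0.92 − 1.16 = 0.680.

0.680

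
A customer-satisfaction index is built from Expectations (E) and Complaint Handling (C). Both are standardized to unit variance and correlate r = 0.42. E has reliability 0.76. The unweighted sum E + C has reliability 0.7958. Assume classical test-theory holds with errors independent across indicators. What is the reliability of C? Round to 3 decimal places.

0.660

Var(E+C) = 2 + 2·0.42 = 2.840.
True-score variance = ρ_E + ρ_C + 2·0.42, so 0.7958 = (0.76 + ρ_C + 0.84) / 2.840.
ρ_C = 0.7958·2.840 − 0.76 − 0.84 = 0.660.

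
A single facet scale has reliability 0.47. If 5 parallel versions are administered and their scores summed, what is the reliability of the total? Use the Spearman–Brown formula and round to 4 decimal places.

ρ_k = kρ / (1 + (k−1)ρ) = 5·0.47 / (1 + 4·0.47) = 2.350 / 2.880 = 0.8160.

0.8160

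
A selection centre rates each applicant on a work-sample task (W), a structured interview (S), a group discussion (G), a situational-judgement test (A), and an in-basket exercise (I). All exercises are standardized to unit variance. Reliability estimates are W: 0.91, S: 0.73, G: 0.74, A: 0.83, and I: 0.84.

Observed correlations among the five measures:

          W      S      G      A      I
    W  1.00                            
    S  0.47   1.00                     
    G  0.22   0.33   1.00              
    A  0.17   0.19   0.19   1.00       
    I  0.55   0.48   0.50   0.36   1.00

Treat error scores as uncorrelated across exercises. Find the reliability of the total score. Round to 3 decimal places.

Var(W+S+G+A+I) = 5 + 2·[0.47 + 0.22 + 0.17 + 0.55 + 0.33 + 0.19 + 0.48 + 0.19 + 0.50 + 0.36] = 5 + 6.92 = 11.92.
Under uncorrelated errors the observed covariances equal the true-score covariances, so only the own-variance terms attenuate.
True-score variance = [0.91 + 0.73 + 0.74 + 0.83 + 0.84] + 6.92 = 4.05 + 6.92 = 10.97.
Reliability = 10.97 / 11.92 = 0.920.

0.920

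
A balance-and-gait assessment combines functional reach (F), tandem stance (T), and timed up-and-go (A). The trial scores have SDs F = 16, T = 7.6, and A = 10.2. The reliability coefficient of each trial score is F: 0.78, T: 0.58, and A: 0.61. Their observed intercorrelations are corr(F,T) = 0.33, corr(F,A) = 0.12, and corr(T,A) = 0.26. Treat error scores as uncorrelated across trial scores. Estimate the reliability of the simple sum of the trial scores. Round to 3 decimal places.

Var(F+T+A) = 16² + 7.6² + 10.2² + 2·[16·7.6·0.33 + 16·10.2·0.12 + 7.6·10.2·0.26] = 417.8 + 159.734 = 577.534.
Under uncorrelated errors the observed covariances equal the true-score covariances, so only the own-variance terms attenuate.
True-score variance = [16²·0.78 + 7.6²·0.58 + 10.2²·0.61] + 159.734 = 296.645 + 159.734 = 456.38.
Reliability = 456.38 / 577.534 = 0.790.

0.790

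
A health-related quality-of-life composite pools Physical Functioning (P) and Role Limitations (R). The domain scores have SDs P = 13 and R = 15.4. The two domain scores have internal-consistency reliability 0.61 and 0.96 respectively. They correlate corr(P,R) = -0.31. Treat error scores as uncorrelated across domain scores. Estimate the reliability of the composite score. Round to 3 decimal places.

Var(P+R) = 13² + 15.4² + 2·[13·15.4·(-0.31)] = 406.16 − 124.124 = 282.036.
Under uncorrelated errors the observed covariances equal the true-score covariances, so only the own-variance terms attenuate.
True-score variance = [13²·0.61 + 15.4²·0.96] − 124.124 = 330.764 − 124.124 = 206.64.
Reliability = 206.64 / 282.036 = 0.733.

0.733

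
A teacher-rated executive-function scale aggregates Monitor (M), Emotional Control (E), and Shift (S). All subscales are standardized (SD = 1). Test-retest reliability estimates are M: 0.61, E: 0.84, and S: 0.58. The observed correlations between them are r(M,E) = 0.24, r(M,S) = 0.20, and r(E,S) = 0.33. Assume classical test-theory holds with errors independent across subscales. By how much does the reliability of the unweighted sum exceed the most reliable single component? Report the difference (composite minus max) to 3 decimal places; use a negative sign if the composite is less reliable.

Var(sum) = 3 + 1.54 = 4.54; true-score variance = 2.03 + 1.54 = 3.57; composite reliability = 0.7863.
Max component reliability = 0.8400.
Difference = 0.7863 − 0.8400 = -0.054.

-0.054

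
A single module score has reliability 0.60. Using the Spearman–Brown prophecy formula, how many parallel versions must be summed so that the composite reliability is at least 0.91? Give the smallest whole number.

7

k ≥ ρ*(1−ρ₁)/(ρ₁(1−ρ*)) = 0.91·0.40 / (0.60·0.09) = 6.741.
Smallest integer k = 7.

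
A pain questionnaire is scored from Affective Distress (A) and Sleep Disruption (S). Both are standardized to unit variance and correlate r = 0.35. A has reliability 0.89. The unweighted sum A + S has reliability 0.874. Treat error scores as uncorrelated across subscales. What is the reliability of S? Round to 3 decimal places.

Var(A+S) = 2 + 2·0.35 = 2.700.
True-score variance = ρ_A + ρ_S + 2·0.35, so 0.874 = (0.89 + ρ_S + 0.70) / 2.700.
ρ_S = 0.874·2.700 − 0.89 − 0.70 = 0.770.

0.770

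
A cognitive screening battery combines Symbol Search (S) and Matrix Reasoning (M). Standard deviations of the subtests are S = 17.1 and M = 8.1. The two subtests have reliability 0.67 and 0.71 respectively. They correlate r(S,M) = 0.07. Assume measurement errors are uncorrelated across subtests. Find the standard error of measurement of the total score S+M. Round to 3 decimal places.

10.748

Var(total) = 358.02 + 19.3914 = 377.411.
True-score variance = 242.498 + 19.3914 = 261.889, so reliability = 0.6939.
Error variance = 377.411 − 261.889 = 115.522; SEM = √115.522 = 10.748.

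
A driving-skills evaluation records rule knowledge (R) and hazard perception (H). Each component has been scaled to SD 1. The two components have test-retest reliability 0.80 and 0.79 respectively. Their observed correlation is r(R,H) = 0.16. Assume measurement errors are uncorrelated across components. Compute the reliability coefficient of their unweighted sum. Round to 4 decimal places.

Var(R+H) = 2 + 2·[0.16] = 2 + 0.32 = 2.32.
With uncorrelated errors the cross-covariances are all true-score covariance, so they carry over unchanged; only the diagonal terms shrink to ρᵢσᵢ².
True-score variance = [0.80 + 0.79] + 0.32 = 1.59 + 0.32 = 1.91.
Reliability = 1.91 / 2.32 = 0.8233.

0.8233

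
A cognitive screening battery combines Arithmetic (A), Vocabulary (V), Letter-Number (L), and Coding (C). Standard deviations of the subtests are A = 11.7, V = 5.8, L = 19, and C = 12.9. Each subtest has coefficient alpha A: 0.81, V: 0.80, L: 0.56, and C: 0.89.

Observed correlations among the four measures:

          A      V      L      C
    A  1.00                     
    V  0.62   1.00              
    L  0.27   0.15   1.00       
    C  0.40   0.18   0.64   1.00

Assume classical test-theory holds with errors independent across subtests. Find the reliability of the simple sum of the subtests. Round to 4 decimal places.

0.8497

Var(A+V+L+C) = 11.7² + 5.8² + 19² + 12.9² + 2·[11.7·5.8·0.62 + 11.7·19·0.27 + 11.7·12.9·0.40 + 5.8·19·0.15 + 5.8·12.9·0.18 + 19·12.9·0.64] = 697.94 + 698.656 = 1396.6.
Under uncorrelated errors the observed covariances equal the true-score covariances, so only the own-variance terms attenuate.
True-score variance = [11.7²·0.81 + 5.8²·0.80 + 19²·0.56 + 12.9²·0.89] + 698.656 = 488.058 + 698.656 = 1186.71.
Reliability = 1186.71 / 1396.6 = 0.8497.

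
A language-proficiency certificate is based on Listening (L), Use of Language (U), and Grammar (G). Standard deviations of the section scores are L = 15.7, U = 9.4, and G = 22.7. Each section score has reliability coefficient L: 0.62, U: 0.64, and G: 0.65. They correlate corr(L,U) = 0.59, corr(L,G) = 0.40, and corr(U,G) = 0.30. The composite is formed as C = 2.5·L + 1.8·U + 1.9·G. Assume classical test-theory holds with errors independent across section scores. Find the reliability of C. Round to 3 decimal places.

0.786

Var(C) = 2.5²·15.7² + 1.8²·9.4² + 1.9²·22.7² + 2·[4.5·15.7·9.4·0.59 + 4.75·15.7·22.7·0.40 + 3.42·9.4·22.7·0.30] = 3687.05 + 2575.79 = 6262.83.
With uncorrelated errors the cross-covariances are all true-score covariance, so they carry over unchanged; only the diagonal terms shrink to ρᵢσᵢ².
True-score variance = [2.5²·15.7²·0.62 + 1.8²·9.4²·0.64 + 1.9²·22.7²·0.65] + 2575.79 = 2347.5 + 2575.79 = 4923.29.
Reliability = 4923.29 / 6262.83 = 0.786.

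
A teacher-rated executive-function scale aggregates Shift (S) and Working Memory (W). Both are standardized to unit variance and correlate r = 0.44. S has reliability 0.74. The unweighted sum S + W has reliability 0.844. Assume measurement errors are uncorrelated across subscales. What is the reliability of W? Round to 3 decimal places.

0.811

Var(S+W) = 2 + 2·0.44 = 2.880.
True-score variance = ρ_S + ρ_W + 2·0.44, so 0.844 = (0.74 + ρ_W + 0.88) / 2.880.
ρ_W = 0.844·2.880 − 0.74 − 0.88 = 0.811.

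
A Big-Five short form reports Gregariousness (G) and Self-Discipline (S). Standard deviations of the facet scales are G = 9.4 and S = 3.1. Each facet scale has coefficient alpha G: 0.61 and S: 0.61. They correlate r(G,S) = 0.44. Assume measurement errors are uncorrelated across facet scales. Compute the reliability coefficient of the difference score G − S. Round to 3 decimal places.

0.472

Var(G−S) = 9.4² + 3.1² − 2·9.4·3.1·0.44 = 97.97 − 25.6432 = 72.3268.
With uncorrelated errors the cross-covariances are all true-score covariance, so they carry over unchanged; only the diagonal terms shrink to ρᵢσᵢ².
True-score variance = [9.4²·0.61 + 3.1²·0.61] − 25.6432 = 59.7617 − 25.6432 = 34.1185.
Reliability = 34.1185 / 72.3268 = 0.472.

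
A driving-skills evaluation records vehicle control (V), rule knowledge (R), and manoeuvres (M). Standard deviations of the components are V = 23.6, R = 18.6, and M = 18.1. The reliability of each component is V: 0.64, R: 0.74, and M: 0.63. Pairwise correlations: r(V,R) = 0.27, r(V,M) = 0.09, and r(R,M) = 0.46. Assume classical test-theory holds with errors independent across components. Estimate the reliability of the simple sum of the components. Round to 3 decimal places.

Var(V+R+M) = 23.6² + 18.6² + 18.1² + 2·[23.6·18.6·0.27 + 23.6·18.1·0.09 + 18.6·18.1·0.46] = 1230.53 + 623.654 = 1854.18.
Under uncorrelated errors the observed covariances equal the true-score covariances, so only the own-variance terms attenuate.
True-score variance = [23.6²·0.64 + 18.6²·0.74 + 18.1²·0.63] + 623.654 = 818.859 + 623.654 = 1442.51.
Reliability = 1442.51 / 1854.18 = 0.778.

0.778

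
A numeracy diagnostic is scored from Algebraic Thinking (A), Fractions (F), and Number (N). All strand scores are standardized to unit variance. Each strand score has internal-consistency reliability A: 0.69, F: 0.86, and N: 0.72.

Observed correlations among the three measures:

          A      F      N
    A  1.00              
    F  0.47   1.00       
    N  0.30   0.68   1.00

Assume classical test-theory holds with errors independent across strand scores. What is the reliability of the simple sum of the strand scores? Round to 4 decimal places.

0.8763

Var(A+F+N) = 3 + 2·[0.47 + 0.30 + 0.68] = 3 + 2.9 = 5.9.
Because errors are independent across components, Cov(Tᵢ,Tⱼ) = Cov(Xᵢ,Xⱼ); the off-diagonal part of the true-score variance is the same as above.
True-score variance = [0.69 + 0.86 + 0.72] + 2.9 = 2.27 + 2.9 = 5.17.
Reliability = 5.17 / 5.9 = 0.8763.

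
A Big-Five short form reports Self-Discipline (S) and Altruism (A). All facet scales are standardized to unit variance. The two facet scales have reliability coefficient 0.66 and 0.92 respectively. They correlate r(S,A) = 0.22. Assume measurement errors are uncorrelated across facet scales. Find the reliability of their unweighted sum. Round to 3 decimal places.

0.828

Var(S+A) = 2 + 2·[0.22] = 2 + 0.44 = 2.44.
With uncorrelated errors the cross-covariances are all true-score covariance, so they carry over unchanged; only the diagonal terms shrink to ρᵢσᵢ².
True-score variance = [0.66 + 0.92] + 0.44 = 1.58 + 0.44 = 2.02.
Reliability = 2.02 / 2.44 = 0.828.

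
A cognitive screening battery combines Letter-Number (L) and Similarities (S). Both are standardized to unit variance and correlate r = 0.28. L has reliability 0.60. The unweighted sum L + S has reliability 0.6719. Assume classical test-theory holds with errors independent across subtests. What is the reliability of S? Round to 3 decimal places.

Var(L+S) = 2 + 2·0.28 = 2.560.
True-score variance = ρ_L + ρ_S + 2·0.28, so 0.6719 = (0.60 + ρ_S + 0.56) / 2.560.
ρ_S = 0.6719·2.560 − 0.60 − 0.56 = 0.560.

0.560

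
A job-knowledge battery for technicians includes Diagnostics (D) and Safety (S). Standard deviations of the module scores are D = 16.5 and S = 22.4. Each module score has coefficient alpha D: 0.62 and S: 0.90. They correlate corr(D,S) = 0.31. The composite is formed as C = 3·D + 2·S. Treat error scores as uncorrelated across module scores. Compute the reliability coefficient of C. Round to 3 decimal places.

0.806

Var(C) = 3²·16.5² + 2²·22.4² + 2·[6·16.5·22.4·0.31] = 4457.29 + 1374.91 = 5832.2.
With uncorrelated errors the cross-covariances are all true-score covariance, so they carry over unchanged; only the diagonal terms shrink to ρᵢσᵢ².
True-score variance = [3²·16.5²·0.62 + 2²·22.4²·0.90] + 1374.91 = 3325.49 + 1374.91 = 4700.4.
Reliability = 4700.4 / 5832.2 = 0.806.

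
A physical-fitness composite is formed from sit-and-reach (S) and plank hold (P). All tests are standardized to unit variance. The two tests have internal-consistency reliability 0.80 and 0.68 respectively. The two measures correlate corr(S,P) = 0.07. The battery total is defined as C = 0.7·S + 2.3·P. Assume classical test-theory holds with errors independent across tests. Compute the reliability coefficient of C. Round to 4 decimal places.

Var(C) = 0.7² + 2.3² + 2·[1.61·0.07] = 5.78 + 0.2254 = 6.0054.
With uncorrelated errors the cross-covariances are all true-score covariance, so they carry over unchanged; only the diagonal terms shrink to ρᵢσᵢ².
True-score variance = [0.7²·0.80 + 2.3²·0.68] + 0.2254 = 3.9892 + 0.2254 = 4.2146.
Reliability = 4.2146 / 6.0054 = 0.7018.

0.7018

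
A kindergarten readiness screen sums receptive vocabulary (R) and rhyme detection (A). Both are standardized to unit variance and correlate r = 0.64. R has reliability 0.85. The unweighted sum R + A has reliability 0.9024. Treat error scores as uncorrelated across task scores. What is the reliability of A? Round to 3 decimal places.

0.830

Var(R+A) = 2 + 2·0.64 = 3.280.
True-score variance = ρ_R + ρ_A + 2·0.64, so 0.9024 = (0.85 + ρ_A + 1.28) / 3.280.
ρ_A = 0.9024·3.280 − 0.85 − 1.28 = 0.830.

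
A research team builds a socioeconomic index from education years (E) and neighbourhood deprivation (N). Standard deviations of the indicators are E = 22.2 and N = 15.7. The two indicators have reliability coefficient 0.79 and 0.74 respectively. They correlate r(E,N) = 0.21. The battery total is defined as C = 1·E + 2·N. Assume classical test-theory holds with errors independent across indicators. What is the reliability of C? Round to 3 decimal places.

0.797

Var(C) = 22.2² + 2²·15.7² + 2·[2·22.2·15.7·0.21] = 1478.8 + 292.774 = 1771.57.
Under uncorrelated errors the observed covariances equal the true-score covariances, so only the own-variance terms attenuate.
True-score variance = [22.2²·0.79 + 2²·15.7²·0.74] + 292.774 = 1118.95 + 292.774 = 1411.73.
Reliability = 1411.73 / 1771.57 = 0.797.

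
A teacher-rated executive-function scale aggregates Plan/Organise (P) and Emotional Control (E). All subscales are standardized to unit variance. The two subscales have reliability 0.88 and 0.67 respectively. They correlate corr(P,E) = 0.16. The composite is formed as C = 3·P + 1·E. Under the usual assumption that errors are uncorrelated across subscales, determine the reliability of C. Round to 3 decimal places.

0.871

Var(C) = 3² + 1 + 2·[3·0.16] = 10 + 0.96 = 10.96.
Because errors are independent across components, Cov(Tᵢ,Tⱼ) = Cov(Xᵢ,Xⱼ); the off-diagonal part of the true-score variance is the same as above.
True-score variance = [3²·0.88 + 0.67] + 0.96 = 8.59 + 0.96 = 9.55.
Reliability = 9.55 / 10.96 = 0.871.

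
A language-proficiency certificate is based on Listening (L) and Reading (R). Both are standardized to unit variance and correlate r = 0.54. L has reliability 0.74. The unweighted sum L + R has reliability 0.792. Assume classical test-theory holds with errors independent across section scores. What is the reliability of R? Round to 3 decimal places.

Var(L+R) = 2 + 2·0.54 = 3.080.
True-score variance = ρ_L + ρ_R + 2·0.54, so 0.792 = (0.74 + ρ_R + 1.08) / 3.080.
ρ_R = 0.792·3.080 − 0.74 − 1.08 = 0.619.

0.619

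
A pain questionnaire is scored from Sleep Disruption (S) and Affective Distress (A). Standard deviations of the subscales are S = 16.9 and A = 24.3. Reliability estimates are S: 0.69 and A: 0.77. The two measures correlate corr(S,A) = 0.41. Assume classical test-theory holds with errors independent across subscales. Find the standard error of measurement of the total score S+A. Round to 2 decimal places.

14.98

Var(total) = 876.1 + 336.749 = 1212.85.
True-score variance = 651.748 + 336.749 = 988.498, so reliability = 0.8150.
Error variance = 1212.85 − 988.498 = 224.352; SEM = √224.352 = 14.98.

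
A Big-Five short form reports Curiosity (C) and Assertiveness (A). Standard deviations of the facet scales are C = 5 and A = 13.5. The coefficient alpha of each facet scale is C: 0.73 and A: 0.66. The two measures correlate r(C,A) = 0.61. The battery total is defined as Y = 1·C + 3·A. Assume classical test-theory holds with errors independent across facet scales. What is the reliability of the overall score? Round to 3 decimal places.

0.705

Var(Y) = 5² + 3²·13.5² + 2·[3·5·13.5·0.61] = 1665.25 + 247.05 = 1912.3.
Because errors are independent across components, Cov(Tᵢ,Tⱼ) = Cov(Xᵢ,Xⱼ); the off-diagonal part of the true-score variance is the same as above.
True-score variance = [5²·0.73 + 3²·13.5²·0.66] + 247.05 = 1100.82 + 247.05 = 1347.87.
Reliability = 1347.87 / 1912.3 = 0.705.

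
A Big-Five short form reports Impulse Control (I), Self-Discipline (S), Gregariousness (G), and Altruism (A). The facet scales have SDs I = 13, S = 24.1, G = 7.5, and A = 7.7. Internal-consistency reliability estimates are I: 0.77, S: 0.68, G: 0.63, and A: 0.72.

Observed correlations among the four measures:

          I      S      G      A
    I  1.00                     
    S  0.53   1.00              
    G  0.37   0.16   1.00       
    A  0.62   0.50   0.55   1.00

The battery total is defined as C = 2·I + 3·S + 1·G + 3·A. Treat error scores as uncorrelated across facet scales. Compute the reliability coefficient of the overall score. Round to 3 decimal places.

Var(C) = 2²·13² + 3²·24.1² + 7.5² + 3²·7.7² + 2·[6·13·24.1·0.53 + 2·13·7.5·0.37 + 6·13·7.7·0.62 + 3·24.1·7.5·0.16 + 9·24.1·7.7·0.50 + 3·7.5·7.7·0.55] = 6493.15 + 4915.86 = 11409.
Because errors are independent across components, Cov(Tᵢ,Tⱼ) = Cov(Xᵢ,Xⱼ); the off-diagonal part of the true-score variance is the same as above.
True-score variance = [2²·13²·0.77 + 3²·24.1²·0.68 + 7.5²·0.63 + 3²·7.7²·0.72] + 4915.86 = 4494.71 + 4915.86 = 9410.57.
Reliability = 9410.57 / 11409 = 0.825.

0.825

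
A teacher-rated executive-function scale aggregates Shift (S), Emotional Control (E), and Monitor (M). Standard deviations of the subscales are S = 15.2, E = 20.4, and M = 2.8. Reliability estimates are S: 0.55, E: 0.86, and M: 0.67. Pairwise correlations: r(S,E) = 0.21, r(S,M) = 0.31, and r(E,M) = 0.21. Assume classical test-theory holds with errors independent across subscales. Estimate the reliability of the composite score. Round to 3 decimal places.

0.803

Var(S+E+M) = 15.2² + 20.4² + 2.8² + 2·[15.2·20.4·0.21 + 15.2·2.8·0.31 + 20.4·2.8·0.21] = 655.04 + 180.611 = 835.651.
Because errors are independent across components, Cov(Tᵢ,Tⱼ) = Cov(Xᵢ,Xⱼ); the off-diagonal part of the true-score variance is the same as above.
True-score variance = [15.2²·0.55 + 20.4²·0.86 + 2.8²·0.67] + 180.611 = 490.222 + 180.611 = 670.834.
Reliability = 670.834 / 835.651 = 0.803.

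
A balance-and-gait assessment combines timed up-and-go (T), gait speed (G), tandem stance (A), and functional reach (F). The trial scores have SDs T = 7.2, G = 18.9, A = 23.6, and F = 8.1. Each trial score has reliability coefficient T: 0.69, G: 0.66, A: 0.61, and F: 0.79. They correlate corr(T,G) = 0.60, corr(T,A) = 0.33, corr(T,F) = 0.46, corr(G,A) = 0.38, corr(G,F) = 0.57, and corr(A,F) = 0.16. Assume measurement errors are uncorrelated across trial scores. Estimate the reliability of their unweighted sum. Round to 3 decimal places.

Var(T+G+A+F) = 7.2² + 18.9² + 23.6² + 8.1² + 2·[7.2·18.9·0.60 + 7.2·23.6·0.33 + 7.2·8.1·0.46 + 18.9·23.6·0.38 + 18.9·8.1·0.57 + 23.6·8.1·0.16] = 1031.62 + 903.782 = 1935.4.
Because errors are independent across components, Cov(Tᵢ,Tⱼ) = Cov(Xᵢ,Xⱼ); the off-diagonal part of the true-score variance is the same as above.
True-score variance = [7.2²·0.69 + 18.9²·0.66 + 23.6²·0.61 + 8.1²·0.79] + 903.782 = 663.106 + 903.782 = 1566.89.
Reliability = 1566.89 / 1935.4 = 0.810.

0.810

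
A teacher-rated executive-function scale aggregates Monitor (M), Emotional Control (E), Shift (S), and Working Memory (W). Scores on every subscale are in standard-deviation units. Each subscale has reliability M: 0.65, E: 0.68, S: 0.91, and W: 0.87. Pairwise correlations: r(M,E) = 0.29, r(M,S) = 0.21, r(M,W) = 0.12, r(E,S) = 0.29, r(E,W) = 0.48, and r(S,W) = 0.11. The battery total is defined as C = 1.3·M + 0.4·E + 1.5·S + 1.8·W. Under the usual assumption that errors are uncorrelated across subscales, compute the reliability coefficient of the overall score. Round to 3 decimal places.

Var(C) = 1.3² + 0.4² + 1.5² + 1.8² + 2·[0.52·0.29 + 1.95·0.21 + 2.34·0.12 + 0.6·0.29 + 0.72·0.48 + 2.7·0.11] = 7.34 + 3.3154 = 10.6554.
Because errors are independent across components, Cov(Tᵢ,Tⱼ) = Cov(Xᵢ,Xⱼ); the off-diagonal part of the true-score variance is the same as above.
True-score variance = [1.3²·0.65 + 0.4²·0.68 + 1.5²·0.91 + 1.8²·0.87] + 3.3154 = 6.0736 + 3.3154 = 9.389.
Reliability = 9.389 / 10.6554 = 0.881.

0.881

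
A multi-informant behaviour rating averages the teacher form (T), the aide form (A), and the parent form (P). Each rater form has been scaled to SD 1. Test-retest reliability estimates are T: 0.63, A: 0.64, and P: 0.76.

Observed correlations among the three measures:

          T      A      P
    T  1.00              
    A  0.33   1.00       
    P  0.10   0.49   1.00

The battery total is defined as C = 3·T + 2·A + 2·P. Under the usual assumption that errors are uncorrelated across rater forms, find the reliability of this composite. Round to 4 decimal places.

Var(C) = 3² + 2² + 2² + 2·[6·0.33 + 6·0.10 + 4·0.49] = 17 + 9.08 = 26.08.
Under uncorrelated errors the observed covariances equal the true-score covariances, so only the own-variance terms attenuate.
True-score variance = [3²·0.63 + 2²·0.64 + 2²·0.76] + 9.08 = 11.27 + 9.08 = 20.35.
Reliability = 20.35 / 26.08 = 0.7803.

0.7803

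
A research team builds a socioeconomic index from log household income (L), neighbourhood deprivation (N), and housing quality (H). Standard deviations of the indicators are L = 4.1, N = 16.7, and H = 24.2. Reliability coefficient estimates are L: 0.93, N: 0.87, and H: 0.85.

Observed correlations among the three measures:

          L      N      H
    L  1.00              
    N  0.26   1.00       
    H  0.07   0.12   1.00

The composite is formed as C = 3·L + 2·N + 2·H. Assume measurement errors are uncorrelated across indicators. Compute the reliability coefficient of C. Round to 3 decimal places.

0.882

Var(C) = 3²·4.1² + 2²·16.7² + 2²·24.2² + 2·[6·4.1·16.7·0.26 + 6·4.1·24.2·0.07 + 4·16.7·24.2·0.12] = 3609.41 + 684.946 = 4294.36.
With uncorrelated errors the cross-covariances are all true-score covariance, so they carry over unchanged; only the diagonal terms shrink to ρᵢσᵢ².
True-score variance = [3²·4.1²·0.93 + 2²·16.7²·0.87 + 2²·24.2²·0.85] + 684.946 = 3102.41 + 684.946 = 3787.36.
Reliability = 3787.36 / 4294.36 = 0.882.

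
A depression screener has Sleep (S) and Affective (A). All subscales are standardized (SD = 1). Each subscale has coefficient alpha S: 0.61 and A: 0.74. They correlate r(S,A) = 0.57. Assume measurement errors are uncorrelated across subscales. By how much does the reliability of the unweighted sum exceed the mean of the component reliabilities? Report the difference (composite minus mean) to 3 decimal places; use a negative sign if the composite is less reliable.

0.118

Var(sum) = 2 + 1.14 = 3.14; true-score variance = 1.35 + 1.14 = 2.49; composite reliability = 0.7930.
Mean component reliability = 0.6750.
Difference = 0.7930 − 0.6750 = 0.118.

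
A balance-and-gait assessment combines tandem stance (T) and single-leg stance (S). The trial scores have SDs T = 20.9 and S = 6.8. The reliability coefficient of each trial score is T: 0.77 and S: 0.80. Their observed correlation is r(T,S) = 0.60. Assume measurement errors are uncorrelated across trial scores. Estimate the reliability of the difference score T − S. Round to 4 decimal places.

0.6489

Var(T−S) = 20.9² + 6.8² − 2·20.9·6.8·0.60 = 483.05 − 170.544 = 312.506.
With uncorrelated errors the cross-covariances are all true-score covariance, so they carry over unchanged; only the diagonal terms shrink to ρᵢσᵢ².
True-score variance = [20.9²·0.77 + 6.8²·0.80] − 170.544 = 373.336 − 170.544 = 202.792.
Reliability = 202.792 / 312.506 = 0.6489.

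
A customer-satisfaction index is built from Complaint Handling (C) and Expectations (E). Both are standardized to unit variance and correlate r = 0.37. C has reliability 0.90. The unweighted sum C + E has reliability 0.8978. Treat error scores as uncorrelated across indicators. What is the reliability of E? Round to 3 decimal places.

Var(C+E) = 2 + 2·0.37 = 2.740.
True-score variance = ρ_C + ρ_E + 2·0.37, so 0.8978 = (0.90 + ρ_E + 0.74) / 2.740.
ρ_E = 0.8978·2.740 − 0.90 − 0.74 = 0.820.

0.820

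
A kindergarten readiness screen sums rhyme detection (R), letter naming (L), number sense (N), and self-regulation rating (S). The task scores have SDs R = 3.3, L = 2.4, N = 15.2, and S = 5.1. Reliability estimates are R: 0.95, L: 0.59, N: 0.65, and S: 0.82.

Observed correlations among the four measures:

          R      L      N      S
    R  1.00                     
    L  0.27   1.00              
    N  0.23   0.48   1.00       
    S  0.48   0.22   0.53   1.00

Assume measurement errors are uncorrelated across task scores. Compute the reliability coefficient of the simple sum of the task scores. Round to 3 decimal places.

0.799

Var(R+L+N+S) = 3.3² + 2.4² + 15.2² + 5.1² + 2·[3.3·2.4·0.27 + 3.3·15.2·0.23 + 3.3·5.1·0.48 + 2.4·15.2·0.48 + 2.4·5.1·0.22 + 15.2·5.1·0.53] = 273.7 + 166.085 = 439.785.
Because errors are independent across components, Cov(Tᵢ,Tⱼ) = Cov(Xᵢ,Xⱼ); the off-diagonal part of the true-score variance is the same as above.
True-score variance = [3.3²·0.95 + 2.4²·0.59 + 15.2²·0.65 + 5.1²·0.82] + 166.085 = 185.248 + 166.085 = 351.333.
Reliability = 351.333 / 439.785 = 0.799.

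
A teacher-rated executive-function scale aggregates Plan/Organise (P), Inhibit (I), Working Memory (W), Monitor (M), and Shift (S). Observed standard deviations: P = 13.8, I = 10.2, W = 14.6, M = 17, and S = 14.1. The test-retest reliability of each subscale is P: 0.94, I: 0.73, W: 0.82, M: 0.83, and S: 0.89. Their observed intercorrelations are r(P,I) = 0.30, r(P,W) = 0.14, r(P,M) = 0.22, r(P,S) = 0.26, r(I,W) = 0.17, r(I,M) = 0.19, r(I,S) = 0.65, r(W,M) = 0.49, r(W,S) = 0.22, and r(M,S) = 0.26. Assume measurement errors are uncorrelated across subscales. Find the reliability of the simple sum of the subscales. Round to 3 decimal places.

Var(P+I+W+M+S) = 13.8² + 10.2² + 14.6² + 17² + 14.1² + 2·[13.8·10.2·0.30 + 13.8·14.6·0.14 + 13.8·17·0.22 + 13.8·14.1·0.26 + 10.2·14.6·0.17 + 10.2·17·0.19 + 10.2·14.1·0.65 + 14.6·17·0.49 + 14.6·14.1·0.22 + 17·14.1·0.26] = 995.45 + 1107.23 = 2102.68.
With uncorrelated errors the cross-covariances are all true-score covariance, so they carry over unchanged; only the diagonal terms shrink to ρᵢσᵢ².
True-score variance = [13.8²·0.94 + 10.2²·0.73 + 14.6²·0.82 + 17²·0.83 + 14.1²·0.89] + 1107.23 = 846.565 + 1107.23 = 1953.79.
Reliability = 1953.79 / 2102.68 = 0.929.

0.929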